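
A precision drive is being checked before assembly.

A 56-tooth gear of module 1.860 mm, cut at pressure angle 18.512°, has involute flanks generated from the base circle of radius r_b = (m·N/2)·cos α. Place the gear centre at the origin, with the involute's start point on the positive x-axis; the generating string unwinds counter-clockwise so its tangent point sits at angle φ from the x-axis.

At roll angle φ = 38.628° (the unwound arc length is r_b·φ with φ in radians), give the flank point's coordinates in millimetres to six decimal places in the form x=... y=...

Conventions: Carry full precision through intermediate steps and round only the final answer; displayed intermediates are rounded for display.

recognized (one wheel, involute flank): single-mesh tooth geometry, m = 1.860, N = 56
pitch radius r_p = m·N/2 = 1.860·56/2 = 52.080000
base radius r_b = r_p·cos α = 52.080000·cos 18.512° = 49.385234
roll angle φ = 38.628° = 0.67418578 rad
x = r_b·(cos φ + φ·sin φ) = 59.365184
y = r_b·(sin φ − φ·cos φ) = 4.818866

x=59.365184 y=4.818866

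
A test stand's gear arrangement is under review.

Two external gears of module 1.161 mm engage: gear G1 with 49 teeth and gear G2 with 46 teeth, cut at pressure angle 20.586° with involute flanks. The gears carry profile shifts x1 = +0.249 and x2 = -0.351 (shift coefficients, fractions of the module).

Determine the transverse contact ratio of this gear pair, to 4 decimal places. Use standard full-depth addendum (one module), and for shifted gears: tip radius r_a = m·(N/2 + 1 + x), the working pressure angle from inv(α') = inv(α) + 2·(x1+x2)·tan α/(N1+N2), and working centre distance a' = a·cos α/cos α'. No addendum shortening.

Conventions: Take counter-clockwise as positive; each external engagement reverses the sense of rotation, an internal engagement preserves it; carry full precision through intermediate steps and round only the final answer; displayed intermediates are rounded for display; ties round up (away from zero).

1.7266

single-mesh involute tooth geometry (49T engaging 46T at module 1.161)
base radii: r_b1 = 26.628190, r_b2 = 24.997893
tip radii: r_a1 = 29.894589, r_a2 = 27.456489
inv(α') = inv(20.586°) + 2·(+0.249-0.351)·tan α/(49+46) = 0.01549642  ⇒  α' = 20.25258°
a' = a·cos α / cos α' = 55.1475·cos 20.586°/cos 20.25258° = 55.028156
action lengths: √(r_a1²−r_b1²) = 13.587713, √(r_a2²−r_b2²) = 11.356238
base pitch p_b = π·m·cos α = 3.414487
CR = (13.587713 + 11.356238 − 55.028156·sin 20.25258°)/3.414487 = 1.726598
contact ratio ≈ 1.7266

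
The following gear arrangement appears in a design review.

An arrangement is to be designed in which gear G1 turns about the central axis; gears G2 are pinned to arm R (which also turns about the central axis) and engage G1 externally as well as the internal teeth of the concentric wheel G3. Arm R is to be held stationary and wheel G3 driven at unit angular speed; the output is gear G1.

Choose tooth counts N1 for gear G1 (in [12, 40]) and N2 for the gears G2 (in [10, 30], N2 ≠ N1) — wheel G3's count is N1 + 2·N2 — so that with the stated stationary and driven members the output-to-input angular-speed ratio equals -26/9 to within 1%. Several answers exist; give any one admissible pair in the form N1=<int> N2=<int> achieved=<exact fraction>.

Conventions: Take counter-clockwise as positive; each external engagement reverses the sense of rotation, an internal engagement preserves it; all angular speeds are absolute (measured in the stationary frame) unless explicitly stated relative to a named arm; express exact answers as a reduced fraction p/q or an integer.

topology: planetary set — design target -26/9, arm = carrier (Willis)
Willis with ω_arm = 0: ω_sun/ω_ring = −N3/N1; set equal to -26/9  ⇒  N3/N1 = −(-26/9) = 26/9
N3 = N1 + 2·N2  ⇒  N2/N1 = (N3/N1 − 1)/2 = (26/9 − 1)/2 = 17/18
smallest multiple with N1 ≥ 12 and N2 ≥ 10: k = 1  ⇒  N1 = 1·18 = 18, N2 = 1·17 = 17 (N1 ≤ 40, N2 ≤ 30, N2 ≠ N1 ✓), N3 = 18 + 2·17 = 52
check: −N3/N1 with N1 = 18, N3 = 52 gives -26/9; |achieved − target| = 0 ≤ 13/450 ✓

N1=18 N2=17 achieved=-26/9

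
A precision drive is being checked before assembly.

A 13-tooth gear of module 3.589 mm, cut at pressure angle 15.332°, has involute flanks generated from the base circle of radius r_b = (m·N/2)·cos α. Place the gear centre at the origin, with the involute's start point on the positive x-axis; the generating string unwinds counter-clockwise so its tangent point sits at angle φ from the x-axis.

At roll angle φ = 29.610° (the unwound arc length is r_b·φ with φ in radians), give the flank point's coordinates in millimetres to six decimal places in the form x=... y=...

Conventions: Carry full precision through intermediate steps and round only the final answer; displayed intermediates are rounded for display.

x=25.304944 y=1.007700

single-mesh involute tooth geometry (13T wheel at module 3.589)
pitch radius r_p = m·N/2 = 3.589·13/2 = 23.328500
base radius r_b = r_p·cos α = 23.328500·cos 15.332° = 22.498236
roll angle φ = 29.610° = 0.51679199 rad
x = r_b·(cos φ + φ·sin φ) = 25.304944
y = r_b·(sin φ − φ·cos φ) = 1.007700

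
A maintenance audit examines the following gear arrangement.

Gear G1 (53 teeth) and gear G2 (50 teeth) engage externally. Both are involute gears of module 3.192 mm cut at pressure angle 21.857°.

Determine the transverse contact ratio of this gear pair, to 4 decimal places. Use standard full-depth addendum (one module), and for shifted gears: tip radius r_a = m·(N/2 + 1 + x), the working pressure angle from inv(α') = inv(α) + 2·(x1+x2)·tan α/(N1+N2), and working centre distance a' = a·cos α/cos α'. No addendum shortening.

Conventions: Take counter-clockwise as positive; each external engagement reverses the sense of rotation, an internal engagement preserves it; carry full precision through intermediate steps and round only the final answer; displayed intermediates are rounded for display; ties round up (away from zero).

recognized (one external pair, fixed centres): single-mesh tooth geometry, m = 3.192, N1 = 53, N2 = 50
base radii: r_b1 = 78.507469, r_b2 = 74.063650
tip radii: r_a1 = 87.780000, r_a2 = 82.992000
no profile shift: α' = α, a' = a
action lengths: √(r_a1²−r_b1²) = 39.267107, √(r_a2²−r_b2²) = 37.446599
base pitch p_b = π·m·cos α = 9.307113
CR = (39.267107 + 37.446599 − 164.388000·sin 21.85700°)/9.307113 = 1.666841
contact ratio ≈ 1.6668

1.6668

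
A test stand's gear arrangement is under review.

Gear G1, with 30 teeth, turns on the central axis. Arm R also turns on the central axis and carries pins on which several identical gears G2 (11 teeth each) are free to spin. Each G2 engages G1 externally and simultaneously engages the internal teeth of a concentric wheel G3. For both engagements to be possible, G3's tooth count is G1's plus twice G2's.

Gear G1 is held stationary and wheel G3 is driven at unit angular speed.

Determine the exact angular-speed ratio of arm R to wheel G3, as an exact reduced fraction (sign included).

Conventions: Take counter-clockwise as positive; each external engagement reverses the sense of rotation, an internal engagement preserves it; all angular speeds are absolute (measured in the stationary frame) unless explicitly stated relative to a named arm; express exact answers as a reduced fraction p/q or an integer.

planetary set (30T centre, 11T on arm, 52T internal) — Willis relation
ring teeth: 30 + 2·11 = 52
30(ω_sun−ω_arm) = −52(ω_ring−ω_arm),  ω_sun = 0, ω_ring = 1
30(0−ω_arm) = −52(1−ω_arm)  ⇒  82·ω_arm = 52  ⇒  ω_arm = 26/41
ω_out/ω_in = 26/41

26/41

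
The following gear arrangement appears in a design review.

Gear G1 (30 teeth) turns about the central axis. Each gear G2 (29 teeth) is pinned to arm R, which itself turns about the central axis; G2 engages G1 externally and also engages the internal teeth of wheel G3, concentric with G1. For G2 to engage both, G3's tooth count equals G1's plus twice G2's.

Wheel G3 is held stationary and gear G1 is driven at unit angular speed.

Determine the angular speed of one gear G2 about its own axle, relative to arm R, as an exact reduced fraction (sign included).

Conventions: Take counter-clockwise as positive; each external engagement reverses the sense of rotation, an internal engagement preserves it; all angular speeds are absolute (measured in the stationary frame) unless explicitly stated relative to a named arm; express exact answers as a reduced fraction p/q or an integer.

-1320/1711

class = planetary set [G3 = 30+2·29 = 88; Willis about the carrier]
ring teeth: 30 + 2·29 = 88
30(ω_sun−ω_arm) = −88(ω_ring−ω_arm),  ω_ring = 0, ω_sun = 1
30(1−ω_arm) = −88(0−ω_arm)  ⇒  118·ω_arm = 30  ⇒  ω_arm = 15/59
sun–planet mesh: 30·(1−15/59) = −29·(ω_p−ω_arm)  ⇒  ω_p−ω_arm = -1320/1711
exact speed ratio = -1320/1711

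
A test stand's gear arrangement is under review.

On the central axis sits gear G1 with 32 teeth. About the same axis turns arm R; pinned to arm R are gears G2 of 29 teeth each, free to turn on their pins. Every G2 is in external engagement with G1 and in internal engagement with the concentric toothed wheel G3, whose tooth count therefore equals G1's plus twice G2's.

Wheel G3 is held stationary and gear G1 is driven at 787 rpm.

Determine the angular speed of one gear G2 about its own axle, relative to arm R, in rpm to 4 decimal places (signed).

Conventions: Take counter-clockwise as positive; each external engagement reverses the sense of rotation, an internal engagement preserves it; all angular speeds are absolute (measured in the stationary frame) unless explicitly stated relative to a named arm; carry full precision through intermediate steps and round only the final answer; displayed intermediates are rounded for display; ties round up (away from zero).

class = planetary set [G3 = 32+2·29 = 90; Willis about the carrier]
normalise by the input: solve with ω_sun = 1, then scale by 787 rpm
ring teeth: 32 + 2·29 = 90
32(ω_sun−ω_arm) = −90(ω_ring−ω_arm),  ω_ring = 0, ω_sun = 1
32(1−ω_arm) = −90(0−ω_arm)  ⇒  122·ω_arm = 32  ⇒  ω_arm = 16/61
sun–planet mesh: 32·(1−16/61) = −29·(ω_p−ω_arm)  ⇒  ω_p−ω_arm = -1440/1769
scale: ω_p−ω_arm = -1440/1769 × 787 rpm = -640.6331 rpm

-640.6331 rpm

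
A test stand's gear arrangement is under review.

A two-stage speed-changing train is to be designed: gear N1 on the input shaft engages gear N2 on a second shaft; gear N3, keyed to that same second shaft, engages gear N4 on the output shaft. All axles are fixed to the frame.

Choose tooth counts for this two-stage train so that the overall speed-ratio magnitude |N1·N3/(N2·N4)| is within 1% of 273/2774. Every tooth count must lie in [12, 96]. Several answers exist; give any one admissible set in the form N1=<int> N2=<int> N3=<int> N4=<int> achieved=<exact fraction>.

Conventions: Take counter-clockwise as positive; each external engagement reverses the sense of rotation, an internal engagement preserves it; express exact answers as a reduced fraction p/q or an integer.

N1=13 N2=38 N3=21 N4=73 achieved=273/2774

class = fixed-axis compound train [2-stage, 273/2774 wanted]
target = 273/2774 in lowest terms: an exact hit needs N1·N3 = k·273 and N2·N4 = k·2774 for one integer k, every count in [12, 96]; additionally prefer no 1:1 stage (N1 ≠ N2, N3 ≠ N4)
k = 1: N1·N3 = 273 = 13·21, N2·N4 = 2774 = 38·73
achieved = 13·21/(38·73) = 273/2774; |achieved − target| = 0 ≤ 273/277400 ✓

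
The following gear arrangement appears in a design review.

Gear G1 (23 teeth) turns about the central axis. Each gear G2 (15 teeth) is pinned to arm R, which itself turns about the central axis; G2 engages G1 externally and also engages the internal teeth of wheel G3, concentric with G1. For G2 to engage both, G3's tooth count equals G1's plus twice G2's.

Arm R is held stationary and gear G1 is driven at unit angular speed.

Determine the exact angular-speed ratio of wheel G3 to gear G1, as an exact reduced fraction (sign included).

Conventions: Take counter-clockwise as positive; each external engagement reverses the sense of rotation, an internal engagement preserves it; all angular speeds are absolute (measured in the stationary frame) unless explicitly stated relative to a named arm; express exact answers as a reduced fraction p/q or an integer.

planetary set (23T centre, 15T on arm, 53T internal) — Willis relation
ring teeth: 23 + 2·15 = 53
23(ω_sun−ω_arm) = −53(ω_ring−ω_arm),  ω_arm = 0, ω_sun = 1
ω_ring = 0 − (23/53)(1−0) = -23/53
ω_out/ω_in = -23/53

-23/53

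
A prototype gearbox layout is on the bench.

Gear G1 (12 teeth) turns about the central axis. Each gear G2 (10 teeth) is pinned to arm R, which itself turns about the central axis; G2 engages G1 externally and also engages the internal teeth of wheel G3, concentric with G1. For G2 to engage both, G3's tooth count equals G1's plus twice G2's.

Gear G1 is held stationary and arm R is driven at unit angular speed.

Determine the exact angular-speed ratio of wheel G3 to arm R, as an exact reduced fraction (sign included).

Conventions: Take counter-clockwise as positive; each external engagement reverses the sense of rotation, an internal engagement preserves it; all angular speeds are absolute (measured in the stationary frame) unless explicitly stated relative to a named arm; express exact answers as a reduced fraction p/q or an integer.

class = planetary set [G3 = 12+2·10 = 32; Willis about the carrier]
ring teeth: 12 + 2·10 = 32
12(ω_sun−ω_arm) = −32(ω_ring−ω_arm),  ω_sun = 0, ω_arm = 1
ω_ring = 1 − (12/32)(0−1) = 11/8
ω_out/ω_in = 11/8

11/8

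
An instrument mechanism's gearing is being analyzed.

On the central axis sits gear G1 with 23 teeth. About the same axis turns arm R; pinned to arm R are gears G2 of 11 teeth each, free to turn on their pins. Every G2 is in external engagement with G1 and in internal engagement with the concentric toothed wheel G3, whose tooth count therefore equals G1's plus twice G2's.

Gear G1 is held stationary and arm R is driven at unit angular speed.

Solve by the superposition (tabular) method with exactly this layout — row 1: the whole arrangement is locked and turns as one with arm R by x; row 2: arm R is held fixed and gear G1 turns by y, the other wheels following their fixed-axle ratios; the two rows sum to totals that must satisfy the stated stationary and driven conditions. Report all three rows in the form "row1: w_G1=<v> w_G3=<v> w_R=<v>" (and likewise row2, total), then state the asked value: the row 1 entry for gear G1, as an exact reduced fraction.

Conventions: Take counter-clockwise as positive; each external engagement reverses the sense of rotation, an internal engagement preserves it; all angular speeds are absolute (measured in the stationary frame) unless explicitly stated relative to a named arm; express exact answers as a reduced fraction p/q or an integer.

recognized (axles ride arm R): planetary set, 23/11/45 teeth
row 1 — lock + rotate with arm: ω_sun = ω_ring = ω_arm = x
row 2 — arm fixed, fixed-axis ratios: sun y, ring −(23/45)·y, arm 0
boundary: total ω_sun = x + y = 0 and total ω_arm = x = 1  ⇒  y = -1, x = 1
row 2 ring = −(23/45)·(-1) = 23/45
totals (row 1 + row 2): sun 1 + (-1) = 0, ring 1 + 23/45 = 68/45, arm 1 + 0 = 1
asked cell (row1, sun) = 1

row1: w_G1=1 w_G3=1 w_R=1
row2: w_G1=-1 w_G3=23/45 w_R=0
total: w_G1=0 w_G3=68/45 w_R=1
asked value: 1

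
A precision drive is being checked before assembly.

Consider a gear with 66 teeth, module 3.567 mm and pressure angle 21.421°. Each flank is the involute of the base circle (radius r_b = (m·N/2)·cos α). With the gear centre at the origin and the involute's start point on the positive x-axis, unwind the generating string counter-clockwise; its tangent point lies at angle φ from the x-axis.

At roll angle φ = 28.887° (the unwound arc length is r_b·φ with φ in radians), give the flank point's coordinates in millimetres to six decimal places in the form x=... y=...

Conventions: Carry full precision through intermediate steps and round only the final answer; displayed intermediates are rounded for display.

x=122.634224 y=4.563192

recognized (one wheel, involute flank): single-mesh tooth geometry, m = 3.567, N = 66
pitch radius r_p = m·N/2 = 3.567·66/2 = 117.711000
base radius r_b = r_p·cos α = 117.711000·cos 21.421° = 109.579762
roll angle φ = 28.887° = 0.50417326 rad
x = r_b·(cos φ + φ·sin φ) = 122.634224
y = r_b·(sin φ − φ·cos φ) = 4.563192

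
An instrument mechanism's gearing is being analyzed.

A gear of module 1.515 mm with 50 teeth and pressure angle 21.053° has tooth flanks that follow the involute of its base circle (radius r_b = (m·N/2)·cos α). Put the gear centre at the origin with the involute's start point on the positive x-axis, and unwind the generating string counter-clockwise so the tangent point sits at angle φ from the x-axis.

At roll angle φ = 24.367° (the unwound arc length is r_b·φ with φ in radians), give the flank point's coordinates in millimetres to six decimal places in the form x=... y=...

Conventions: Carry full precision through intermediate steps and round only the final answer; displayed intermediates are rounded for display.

class = single-mesh tooth geometry [base-circle involute, m = 1.515, 50T]
pitch radius r_p = m·N/2 = 1.515·50/2 = 37.875000
base radius r_b = r_p·cos α = 37.875000·cos 21.053° = 35.346788
roll angle φ = 24.367° = 0.42528438 rad
x = r_b·(cos φ + φ·sin φ) = 38.400227
y = r_b·(sin φ − φ·cos φ) = 0.890003

x=38.400227 y=0.890003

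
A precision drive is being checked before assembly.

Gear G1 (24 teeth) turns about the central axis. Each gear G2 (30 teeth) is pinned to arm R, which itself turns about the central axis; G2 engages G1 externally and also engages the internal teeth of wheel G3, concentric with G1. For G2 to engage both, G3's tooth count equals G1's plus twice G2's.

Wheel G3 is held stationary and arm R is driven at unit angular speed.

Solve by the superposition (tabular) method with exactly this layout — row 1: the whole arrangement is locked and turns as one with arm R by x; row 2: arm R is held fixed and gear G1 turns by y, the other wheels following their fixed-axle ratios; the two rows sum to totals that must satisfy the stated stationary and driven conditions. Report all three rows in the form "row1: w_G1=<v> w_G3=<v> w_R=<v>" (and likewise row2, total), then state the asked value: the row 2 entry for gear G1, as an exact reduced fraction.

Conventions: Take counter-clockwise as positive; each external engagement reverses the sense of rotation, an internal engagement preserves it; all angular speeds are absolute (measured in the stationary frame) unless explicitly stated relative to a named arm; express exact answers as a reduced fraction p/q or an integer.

row1: w_G1=1 w_G3=1 w_R=1
row2: w_G1=7/2 w_G3=-1 w_R=0
total: w_G1=9/2 w_G3=0 w_R=1
asked value: 7/2

topology: planetary set — G1 24T / G2 30T / G3 84T, arm = carrier (Willis)
row 1 — lock + rotate with arm: ω_sun = ω_ring = ω_arm = x
row 2 — arm fixed, fixed-axis ratios: sun y, ring −(24/84)·y, arm 0
boundary: total ω_ring = x − (24/84)·y = 0 and total ω_arm = x = 1  ⇒  y = 7/2, x = 1
row 2 ring = −(24/84)·7/2 = -1
totals (row 1 + row 2): sun 1 + 7/2 = 9/2, ring 1 + (-1) = 0, arm 1 + 0 = 1
asked cell (row2, sun) = 7/2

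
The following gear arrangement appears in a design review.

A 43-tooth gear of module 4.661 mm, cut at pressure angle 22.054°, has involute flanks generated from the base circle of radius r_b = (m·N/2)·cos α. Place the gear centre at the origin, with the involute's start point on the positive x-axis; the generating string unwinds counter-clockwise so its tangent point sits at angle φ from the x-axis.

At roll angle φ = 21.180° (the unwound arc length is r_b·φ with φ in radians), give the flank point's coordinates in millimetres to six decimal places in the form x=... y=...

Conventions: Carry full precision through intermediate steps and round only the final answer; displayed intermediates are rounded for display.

class = single-mesh tooth geometry [base-circle involute, m = 4.661, 43T]
pitch radius r_p = m·N/2 = 4.661·43/2 = 100.211500
base radius r_b = r_p·cos α = 100.211500·cos 22.054° = 92.879063
roll angle φ = 21.180° = 0.36966074 rad
x = r_b·(cos φ + φ·sin φ) = 99.009831
y = r_b·(sin φ − φ·cos φ) = 1.542625

x=99.009831 y=1.542625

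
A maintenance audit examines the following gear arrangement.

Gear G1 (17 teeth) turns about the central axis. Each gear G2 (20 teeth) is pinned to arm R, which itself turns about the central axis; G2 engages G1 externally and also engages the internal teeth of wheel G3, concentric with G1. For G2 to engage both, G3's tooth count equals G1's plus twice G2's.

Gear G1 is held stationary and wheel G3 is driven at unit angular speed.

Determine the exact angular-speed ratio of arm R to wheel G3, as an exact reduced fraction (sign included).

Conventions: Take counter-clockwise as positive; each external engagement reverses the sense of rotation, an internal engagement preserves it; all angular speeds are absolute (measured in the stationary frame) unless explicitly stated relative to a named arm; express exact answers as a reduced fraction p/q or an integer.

topology: planetary set — G1 17T / G2 20T / G3 57T, arm = carrier (Willis)
ring teeth: 17 + 2·20 = 57
17(ω_sun−ω_arm) = −57(ω_ring−ω_arm),  ω_sun = 0, ω_ring = 1
17(0−ω_arm) = −57(1−ω_arm)  ⇒  74·ω_arm = 57  ⇒  ω_arm = 57/74
ω_out/ω_in = 57/74

57/74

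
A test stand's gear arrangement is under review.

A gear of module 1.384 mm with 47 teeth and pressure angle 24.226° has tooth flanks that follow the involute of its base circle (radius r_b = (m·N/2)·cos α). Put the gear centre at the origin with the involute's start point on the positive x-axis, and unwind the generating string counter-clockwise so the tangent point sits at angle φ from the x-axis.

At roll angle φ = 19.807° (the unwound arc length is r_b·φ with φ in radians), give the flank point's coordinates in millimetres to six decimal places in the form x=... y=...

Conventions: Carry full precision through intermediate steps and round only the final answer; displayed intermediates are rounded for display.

recognized (one wheel, involute flank): single-mesh tooth geometry, m = 1.384, N = 47
pitch radius r_p = m·N/2 = 1.384·47/2 = 32.524000
base radius r_b = r_p·cos α = 32.524000·cos 24.226° = 29.659742
roll angle φ = 19.807° = 0.34569736 rad
x = r_b·(cos φ + φ·sin φ) = 31.379411
y = r_b·(sin φ − φ·cos φ) = 0.403585

x=31.379411 y=0.403585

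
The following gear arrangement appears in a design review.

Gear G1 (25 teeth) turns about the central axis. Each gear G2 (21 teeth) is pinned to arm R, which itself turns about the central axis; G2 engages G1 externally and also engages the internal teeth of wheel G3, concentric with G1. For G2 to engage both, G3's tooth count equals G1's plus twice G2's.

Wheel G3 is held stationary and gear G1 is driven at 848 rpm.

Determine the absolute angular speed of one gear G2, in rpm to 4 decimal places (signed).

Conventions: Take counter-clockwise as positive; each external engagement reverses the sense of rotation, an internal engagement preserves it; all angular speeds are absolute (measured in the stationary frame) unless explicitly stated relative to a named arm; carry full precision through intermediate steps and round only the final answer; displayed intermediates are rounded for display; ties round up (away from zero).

-504.7619 rpm

topology: planetary set — G1 25T / G2 21T / G3 67T, arm = carrier (Willis)
normalise by the input: solve with ω_sun = 1, then scale by 848 rpm
ring teeth: 25 + 2·21 = 67
25(ω_sun−ω_arm) = −67(ω_ring−ω_arm),  ω_ring = 0, ω_sun = 1
25(1−ω_arm) = −67(0−ω_arm)  ⇒  92·ω_arm = 25  ⇒  ω_arm = 25/92
sun–planet mesh: 25·(1−25/92) = −21·(ω_p−ω_arm)  ⇒  ω_p−ω_arm = -1675/1932
ω_p = 25/92 − 1675/1932 = -25/42
scale: ω_p = -25/42 × 848 rpm = -504.7619 rpm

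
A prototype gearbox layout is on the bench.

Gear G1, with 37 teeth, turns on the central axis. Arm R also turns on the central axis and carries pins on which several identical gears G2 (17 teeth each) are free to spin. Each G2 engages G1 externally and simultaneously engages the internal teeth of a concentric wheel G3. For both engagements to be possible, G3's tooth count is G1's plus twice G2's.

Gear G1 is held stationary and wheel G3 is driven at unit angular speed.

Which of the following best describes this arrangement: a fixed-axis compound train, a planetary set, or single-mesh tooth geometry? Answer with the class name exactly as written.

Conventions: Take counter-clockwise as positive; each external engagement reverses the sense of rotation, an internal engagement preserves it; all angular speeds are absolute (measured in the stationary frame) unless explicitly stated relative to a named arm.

topology: planetary set — G1 37T / G2 17T / G3 71T, arm = carrier (Willis)
classification: planetary set

planetary set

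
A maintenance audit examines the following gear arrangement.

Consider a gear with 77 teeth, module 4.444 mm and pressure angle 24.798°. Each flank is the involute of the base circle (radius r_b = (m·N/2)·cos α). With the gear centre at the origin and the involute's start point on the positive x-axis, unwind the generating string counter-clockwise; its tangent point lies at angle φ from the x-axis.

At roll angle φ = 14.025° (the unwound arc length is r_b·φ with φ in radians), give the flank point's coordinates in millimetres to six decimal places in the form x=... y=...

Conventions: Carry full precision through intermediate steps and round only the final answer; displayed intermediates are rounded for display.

recognized (one wheel, involute flank): single-mesh tooth geometry, m = 4.444, N = 77
pitch radius r_p = m·N/2 = 4.444·77/2 = 171.094000
base radius r_b = r_p·cos α = 171.094000·cos 24.798° = 155.317785
roll angle φ = 14.025° = 0.24478243 rad
x = r_b·(cos φ + φ·sin φ) = 159.901513
y = r_b·(sin φ − φ·cos φ) = 0.754807

x=159.901513 y=0.754807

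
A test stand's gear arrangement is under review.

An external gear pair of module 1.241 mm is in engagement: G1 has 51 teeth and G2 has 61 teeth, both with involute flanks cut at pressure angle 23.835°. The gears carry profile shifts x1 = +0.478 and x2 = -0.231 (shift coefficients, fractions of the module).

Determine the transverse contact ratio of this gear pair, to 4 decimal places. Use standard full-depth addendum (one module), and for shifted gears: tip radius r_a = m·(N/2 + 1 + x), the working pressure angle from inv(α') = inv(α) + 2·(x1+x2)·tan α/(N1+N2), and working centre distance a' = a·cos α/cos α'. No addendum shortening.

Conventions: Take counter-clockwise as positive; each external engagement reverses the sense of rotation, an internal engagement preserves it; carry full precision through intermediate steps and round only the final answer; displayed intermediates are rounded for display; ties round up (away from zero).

single-mesh involute tooth geometry (51T engaging 61T at module 1.241)
base radii: r_b1 = 28.946550, r_b2 = 34.622344
tip radii: r_a1 = 33.479698, r_a2 = 38.804829
inv(α') = inv(23.835°) + 2·(+0.478-0.231)·tan α/(51+61) = 0.02773179  ⇒  α' = 24.39220°
a' = a·cos α / cos α' = 69.4960·cos 23.835°/cos 24.39220° = 69.799178
action lengths: √(r_a1²−r_b1²) = 16.822230, √(r_a2²−r_b2²) = 17.524499
base pitch p_b = π·m·cos α = 3.566207
CR = (16.822230 + 17.524499 − 69.799178·sin 24.39220°)/3.566207 = 1.548152
contact ratio ≈ 1.5482

1.5482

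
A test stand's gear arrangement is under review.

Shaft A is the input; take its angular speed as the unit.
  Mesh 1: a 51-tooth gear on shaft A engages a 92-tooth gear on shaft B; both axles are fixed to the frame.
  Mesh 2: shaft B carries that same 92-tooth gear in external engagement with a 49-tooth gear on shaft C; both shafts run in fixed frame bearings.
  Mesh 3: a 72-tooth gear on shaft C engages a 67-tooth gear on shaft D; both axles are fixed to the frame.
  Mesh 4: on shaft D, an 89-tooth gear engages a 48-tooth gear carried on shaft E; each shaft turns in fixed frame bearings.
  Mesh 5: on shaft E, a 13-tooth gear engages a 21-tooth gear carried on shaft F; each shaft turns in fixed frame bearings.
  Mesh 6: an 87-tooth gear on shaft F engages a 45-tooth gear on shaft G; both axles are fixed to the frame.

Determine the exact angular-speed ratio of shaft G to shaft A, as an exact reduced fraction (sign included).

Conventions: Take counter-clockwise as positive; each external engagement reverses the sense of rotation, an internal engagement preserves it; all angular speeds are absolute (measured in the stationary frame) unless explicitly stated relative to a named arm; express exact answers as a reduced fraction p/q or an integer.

class = fixed-axis compound train [6 meshes; 6 ratios multiply, 6 sense flips]
mesh 1 [51T→92T]: running ratio 51/92, sense −
mesh 2 [92T→49T]: running ratio 51/49, sense +
mesh 3 [72T→67T]: running ratio 3672/3283, sense −
mesh 4 [89T→48T]: running ratio 13617/6566, sense +
mesh 5 [13T→21T]: running ratio 59007/45962, sense −
mesh 6 [87T→45T]: running ratio 570401/229810, sense +
ω_out/ω_in = 570401/229810

570401/229810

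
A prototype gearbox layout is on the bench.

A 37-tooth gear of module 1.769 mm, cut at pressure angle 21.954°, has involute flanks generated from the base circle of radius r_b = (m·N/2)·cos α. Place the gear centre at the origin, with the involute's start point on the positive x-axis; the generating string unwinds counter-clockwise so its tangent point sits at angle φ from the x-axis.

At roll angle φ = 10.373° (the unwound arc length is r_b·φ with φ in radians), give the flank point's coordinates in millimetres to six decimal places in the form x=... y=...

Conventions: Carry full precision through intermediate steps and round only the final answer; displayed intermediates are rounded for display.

x=30.846685 y=0.059842

single-mesh involute tooth geometry (37T wheel at module 1.769)
pitch radius r_p = m·N/2 = 1.769·37/2 = 32.726500
base radius r_b = r_p·cos α = 32.726500·cos 21.954° = 30.353315
roll angle φ = 10.373° = 0.18104300 rad
x = r_b·(cos φ + φ·sin φ) = 30.846685
y = r_b·(sin φ − φ·cos φ) = 0.059842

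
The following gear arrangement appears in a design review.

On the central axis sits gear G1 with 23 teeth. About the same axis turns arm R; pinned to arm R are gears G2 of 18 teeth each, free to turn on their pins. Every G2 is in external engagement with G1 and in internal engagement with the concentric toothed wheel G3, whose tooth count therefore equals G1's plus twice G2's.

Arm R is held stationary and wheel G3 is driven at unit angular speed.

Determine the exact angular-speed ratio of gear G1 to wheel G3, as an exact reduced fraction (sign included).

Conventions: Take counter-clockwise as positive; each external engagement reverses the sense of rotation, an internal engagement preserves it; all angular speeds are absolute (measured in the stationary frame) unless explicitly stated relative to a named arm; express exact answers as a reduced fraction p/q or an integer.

class = planetary set [G3 = 23+2·18 = 59; Willis about the carrier]
ring teeth: 23 + 2·18 = 59
23(ω_sun−ω_arm) = −59(ω_ring−ω_arm),  ω_arm = 0, ω_ring = 1
ω_sun = 0 − (59/23)(1−0) = -59/23
ω_out/ω_in = -59/23

-59/23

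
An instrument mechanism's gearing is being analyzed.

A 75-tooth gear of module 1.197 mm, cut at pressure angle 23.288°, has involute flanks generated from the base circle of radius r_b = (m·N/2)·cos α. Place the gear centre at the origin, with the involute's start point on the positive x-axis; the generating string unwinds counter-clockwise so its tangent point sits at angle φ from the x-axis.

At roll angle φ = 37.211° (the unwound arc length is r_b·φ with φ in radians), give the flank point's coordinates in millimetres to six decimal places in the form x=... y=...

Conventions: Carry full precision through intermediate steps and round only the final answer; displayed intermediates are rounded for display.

x=49.030162 y=3.608389

topology: single-mesh involute geometry — m = 1.197, N = 75
pitch radius r_p = m·N/2 = 1.197·75/2 = 44.887500
base radius r_b = r_p·cos α = 44.887500·cos 23.288° = 41.230480
roll angle φ = 37.211° = 0.64945447 rad
x = r_b·(cos φ + φ·sin φ) = 49.030162
y = r_b·(sin φ − φ·cos φ) = 3.608389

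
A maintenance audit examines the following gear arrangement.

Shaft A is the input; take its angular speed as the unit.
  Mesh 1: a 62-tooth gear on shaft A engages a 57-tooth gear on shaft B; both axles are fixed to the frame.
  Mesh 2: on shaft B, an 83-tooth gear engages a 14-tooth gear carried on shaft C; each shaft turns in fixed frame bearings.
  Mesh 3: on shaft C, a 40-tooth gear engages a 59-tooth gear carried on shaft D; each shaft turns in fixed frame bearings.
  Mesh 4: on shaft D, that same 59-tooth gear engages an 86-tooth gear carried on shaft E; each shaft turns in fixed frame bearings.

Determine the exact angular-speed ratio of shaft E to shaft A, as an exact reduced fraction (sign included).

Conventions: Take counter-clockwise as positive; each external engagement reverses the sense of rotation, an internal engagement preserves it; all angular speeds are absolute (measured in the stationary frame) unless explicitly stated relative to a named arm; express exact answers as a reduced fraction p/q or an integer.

51460/17157

class = fixed-axis compound train [4 meshes; 4 ratios multiply, 4 sense flips]
mesh 1 [62T→57T]: running ratio 62/57, sense −
mesh 2 [83T→14T]: running ratio 2573/399, sense +
mesh 3 [40T→59T]: running ratio 102920/23541, sense −
mesh 4 [59T→86T]: running ratio 51460/17157, sense +
ω_out/ω_in = 51460/17157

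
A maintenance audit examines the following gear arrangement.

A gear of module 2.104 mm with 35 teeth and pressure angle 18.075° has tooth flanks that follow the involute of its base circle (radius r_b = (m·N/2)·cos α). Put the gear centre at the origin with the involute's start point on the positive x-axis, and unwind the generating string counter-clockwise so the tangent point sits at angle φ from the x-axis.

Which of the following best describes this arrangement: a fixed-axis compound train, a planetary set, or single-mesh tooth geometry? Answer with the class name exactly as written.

single-mesh tooth geometry

recognized (one wheel, involute flank): single-mesh tooth geometry, m = 2.104, N = 35
classification: single-mesh tooth geometry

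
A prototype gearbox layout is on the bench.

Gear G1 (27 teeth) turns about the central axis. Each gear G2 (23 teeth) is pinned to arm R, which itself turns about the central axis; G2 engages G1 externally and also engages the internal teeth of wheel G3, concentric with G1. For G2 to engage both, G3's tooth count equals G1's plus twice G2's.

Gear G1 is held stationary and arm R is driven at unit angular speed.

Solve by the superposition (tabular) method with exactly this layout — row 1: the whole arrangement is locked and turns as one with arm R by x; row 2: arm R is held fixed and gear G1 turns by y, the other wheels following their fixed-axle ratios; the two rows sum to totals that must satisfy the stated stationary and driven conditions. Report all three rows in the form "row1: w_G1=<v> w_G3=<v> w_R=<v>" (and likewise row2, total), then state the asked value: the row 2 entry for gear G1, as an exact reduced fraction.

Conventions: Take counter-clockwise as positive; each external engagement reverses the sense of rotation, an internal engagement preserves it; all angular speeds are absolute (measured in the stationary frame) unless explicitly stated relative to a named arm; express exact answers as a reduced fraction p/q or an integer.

planetary set (27T centre, 23T on arm, 73T internal) — Willis relation
row 1 (train locked, turned with arm): all members turn x
row 2: sun turns y, ring = −(27/73)·y, arm 0
boundary: total ω_sun = x + y = 0 and total ω_arm = x = 1  ⇒  y = -1, x = 1
row 2 ring = −(27/73)·(-1) = 27/73
totals (row 1 + row 2): sun 1 + (-1) = 0, ring 1 + 27/73 = 100/73, arm 1 + 0 = 1
asked cell (row2, sun) = -1

row1: w_G1=1 w_G3=1 w_R=1
row2: w_G1=-1 w_G3=27/73 w_R=0
total: w_G1=0 w_G3=100/73 w_R=1
asked value: -1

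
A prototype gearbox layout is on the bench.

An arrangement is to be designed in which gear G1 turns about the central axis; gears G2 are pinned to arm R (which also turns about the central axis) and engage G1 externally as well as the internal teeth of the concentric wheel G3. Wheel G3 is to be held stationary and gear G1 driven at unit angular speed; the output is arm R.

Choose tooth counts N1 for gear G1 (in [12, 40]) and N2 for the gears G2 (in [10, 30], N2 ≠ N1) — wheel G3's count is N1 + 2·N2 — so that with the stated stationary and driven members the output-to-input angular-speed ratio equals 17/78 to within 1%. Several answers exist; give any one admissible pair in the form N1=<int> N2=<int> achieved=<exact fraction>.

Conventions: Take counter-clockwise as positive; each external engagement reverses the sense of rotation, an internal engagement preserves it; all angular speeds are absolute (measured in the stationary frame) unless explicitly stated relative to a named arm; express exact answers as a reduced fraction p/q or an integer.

planetary set to be sized for 17/78 (Willis relation)
Willis with ω_ring = 0: ω_arm/ω_sun = N1/(N1+N3); set equal to 17/78  ⇒  N3/N1 = 1/(17/78) − 1 = 61/17
N3 = N1 + 2·N2  ⇒  N2/N1 = (N3/N1 − 1)/2 = (61/17 − 1)/2 = 22/17
smallest multiple with N1 ≥ 12 and N2 ≥ 10: k = 1  ⇒  N1 = 1·17 = 17, N2 = 1·22 = 22 (N1 ≤ 40, N2 ≤ 30, N2 ≠ N1 ✓), N3 = 17 + 2·22 = 61
check: N1/(N1+N3) with N1 = 17, N3 = 61 gives 17/78; |achieved − target| = 0 ≤ 17/7800 ✓

N1=17 N2=22 achieved=17/78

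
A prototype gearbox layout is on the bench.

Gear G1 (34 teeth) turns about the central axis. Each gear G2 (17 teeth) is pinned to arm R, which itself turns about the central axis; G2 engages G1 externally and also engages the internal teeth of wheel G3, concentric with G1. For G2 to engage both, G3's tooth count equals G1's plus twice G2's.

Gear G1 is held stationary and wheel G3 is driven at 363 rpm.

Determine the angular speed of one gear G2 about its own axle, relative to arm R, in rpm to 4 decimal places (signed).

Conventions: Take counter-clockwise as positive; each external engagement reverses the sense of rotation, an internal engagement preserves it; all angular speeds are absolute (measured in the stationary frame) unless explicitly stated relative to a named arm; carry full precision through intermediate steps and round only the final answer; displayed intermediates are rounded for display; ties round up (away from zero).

+484.0000 rpm

class = planetary set [G3 = 34+2·17 = 68; Willis about the carrier]
normalise by the input: solve with ω_ring = 1, then scale by 363 rpm
ring teeth: 34 + 2·17 = 68
34(ω_sun−ω_arm) = −68(ω_ring−ω_arm),  ω_sun = 0, ω_ring = 1
34(0−ω_arm) = −68(1−ω_arm)  ⇒  102·ω_arm = 68  ⇒  ω_arm = 2/3
sun–planet mesh: 34·(0−2/3) = −17·(ω_p−ω_arm)  ⇒  ω_p−ω_arm = 4/3
scale: ω_p−ω_arm = 4/3 × 363 rpm = +484.0000 rpm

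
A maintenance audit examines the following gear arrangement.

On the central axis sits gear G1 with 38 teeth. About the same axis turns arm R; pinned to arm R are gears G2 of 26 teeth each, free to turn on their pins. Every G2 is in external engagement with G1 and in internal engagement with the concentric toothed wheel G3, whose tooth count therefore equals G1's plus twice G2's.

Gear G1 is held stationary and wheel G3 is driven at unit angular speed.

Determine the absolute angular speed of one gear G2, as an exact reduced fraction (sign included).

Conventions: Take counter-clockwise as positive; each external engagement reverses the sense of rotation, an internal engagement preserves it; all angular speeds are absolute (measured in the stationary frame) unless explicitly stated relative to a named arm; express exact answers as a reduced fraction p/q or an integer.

class = planetary set [G3 = 38+2·26 = 90; Willis about the carrier]
ring teeth: 38 + 2·26 = 90
38(ω_sun−ω_arm) = −90(ω_ring−ω_arm),  ω_sun = 0, ω_ring = 1
38(0−ω_arm) = −90(1−ω_arm)  ⇒  128·ω_arm = 90  ⇒  ω_arm = 45/64
sun–planet mesh: 38·(0−45/64) = −26·(ω_p−ω_arm)  ⇒  ω_p−ω_arm = 855/832
ω_p = 45/64 + 855/832 = 45/26
exact speed ratio = 45/26

45/26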